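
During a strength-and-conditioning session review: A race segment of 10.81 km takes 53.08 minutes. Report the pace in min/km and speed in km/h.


Pace = time / distance = 53.08 min / 10.81 km = 4.9103 min/km
Speed = distance / time_in_hours = 10.81 / 0.8847 hr
Speed = 12.2193 km/h

4.9103 min/km, 12.2193 km/h


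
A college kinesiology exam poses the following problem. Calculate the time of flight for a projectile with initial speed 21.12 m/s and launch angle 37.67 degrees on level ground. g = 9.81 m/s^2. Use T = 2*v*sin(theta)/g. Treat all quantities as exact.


T = 2*v*sin(theta)/g
sin(theta) = sin(37.67 deg) = 0.6111
T = 2*21.12*0.6111 / 9.81
T = 25.8134 / 9.81 = 2.6313 s

2.6313 s


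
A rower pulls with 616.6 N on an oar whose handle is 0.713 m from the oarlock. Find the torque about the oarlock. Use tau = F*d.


tau = F * d
tau = 616.6 * 0.713
tau = 439.6358 N*m

439.6358 N*m


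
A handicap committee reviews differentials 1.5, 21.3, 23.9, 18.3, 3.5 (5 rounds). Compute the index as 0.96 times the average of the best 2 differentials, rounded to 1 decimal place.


All differentials: 1.5, 21.3, 23.9, 18.3, 3.5
Sorted: 1.5, 3.5, 18.3, 21.3, 23.9
Best 2: 1.5, 3.5
Average of best = 5 / 2 = 2.5
Raw index = 2.5 * 0.96 = 2.4
Handicap index = round(2.4, 1) = 2.4

2.4


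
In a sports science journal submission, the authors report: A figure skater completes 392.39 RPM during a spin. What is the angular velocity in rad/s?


omega = RPM * 2 * pi / 60
omega = 392.39 * 2 * 3.14159 / 60
omega = 2465.4591 / 60 = 41.091 rad/s

41.091 rad/s


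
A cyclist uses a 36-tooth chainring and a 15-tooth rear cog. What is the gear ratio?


GR = front_teeth / rear_teeth
GR = 36 / 15
GR = 2.4

2.4


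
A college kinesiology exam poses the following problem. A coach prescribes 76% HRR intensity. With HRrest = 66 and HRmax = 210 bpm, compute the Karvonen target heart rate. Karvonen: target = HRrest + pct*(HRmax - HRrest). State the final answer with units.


Target = HRrest + pct*(HRmax - HRrest)
Heart rate reserve = HRmax - HRrest = 210 - 66 = 144 bpm
Fraction = 76% = 0.76
Target = 66 + 0.76 * 144
Target = 66 + 109.44 = 175.44 bpm

175.44 bpm


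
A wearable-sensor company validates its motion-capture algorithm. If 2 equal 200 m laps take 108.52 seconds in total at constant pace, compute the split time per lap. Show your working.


Split time = total_time / n_laps = 108.52 / 2
Split time = 54.26 s per lap

54.26 s


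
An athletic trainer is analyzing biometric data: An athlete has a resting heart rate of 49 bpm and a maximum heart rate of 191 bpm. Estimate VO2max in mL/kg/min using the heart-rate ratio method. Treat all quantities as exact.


VO2max = 15.3 * HRmax / HRrest
VO2max = 15.3 * 191 / 49
VO2max = 2922.3 / 49 = 59.6388 mL/kg/min

59.6388 mL/kg/min


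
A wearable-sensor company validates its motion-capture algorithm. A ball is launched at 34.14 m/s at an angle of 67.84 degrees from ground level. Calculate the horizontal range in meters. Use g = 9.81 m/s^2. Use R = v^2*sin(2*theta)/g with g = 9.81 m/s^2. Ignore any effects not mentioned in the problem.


R = v^2 * sin(2*theta) / g
Convert angle to radians: theta = 67.84 deg = 1.184 rad
sin(2*theta) = sin(2.3681) = 0.6987
R = 34.14^2 * 0.6987 / 9.81
R = 1165.5396 * 0.6987 / 9.81 = 83.0094 m

83.0094 m


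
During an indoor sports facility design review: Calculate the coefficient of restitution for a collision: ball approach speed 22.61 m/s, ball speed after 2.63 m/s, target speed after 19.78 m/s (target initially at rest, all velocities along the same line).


e = (v2_after - v1_after) / (v1_before - v2_before)
Numerator = 19.78 - 2.63 = 17.15
Denominator = 22.61 - 0 = 22.61
e = 17.15 / 22.61 = 0.7585

0.7585


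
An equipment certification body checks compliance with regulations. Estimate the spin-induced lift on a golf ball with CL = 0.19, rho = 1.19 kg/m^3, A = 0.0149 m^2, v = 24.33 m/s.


FM = 0.5 * CL * rho * A * v^2
FM = 0.5 * 0.19 * 1.19 * 0.0149 * 24.33^2
v^2 = 591.9489
FM = 0.5 * 0.19 * 1.19 * 0.0149 * 591.9489 = 0.9971 N

0.9971 N


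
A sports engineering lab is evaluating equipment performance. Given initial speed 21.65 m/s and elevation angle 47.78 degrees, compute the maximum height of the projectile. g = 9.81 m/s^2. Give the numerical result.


H = (v*sin(theta))^2 / (2*g)
vy = v*sin(theta) = 21.65 * sin(47.78 deg) = 16.0333 m/s
H = vy^2 / (2*g) = 257.0681 / (2*9.81)
H = 257.0681 / 19.62 = 13.1023 m

13.1023 m


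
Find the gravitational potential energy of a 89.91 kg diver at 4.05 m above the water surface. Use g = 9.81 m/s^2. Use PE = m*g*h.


PE = m * g * h
PE = 89.91 * 9.81 * 4.05
PE = 882.0171 * 4.05 = 3572.1693 J

3572.1693 J


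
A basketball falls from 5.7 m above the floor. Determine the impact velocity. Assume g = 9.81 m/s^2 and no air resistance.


v = sqrt(2 * g * h)
v = sqrt(2 * 9.81 * 5.7)
v = sqrt(111.834) = 10.5752 m/s

10.5752 m/s


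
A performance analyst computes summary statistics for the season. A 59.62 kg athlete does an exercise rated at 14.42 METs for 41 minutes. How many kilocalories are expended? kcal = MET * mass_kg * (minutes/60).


kcal = MET * mass * time_hr
Convert time: 41 min = 0.6833 hr
kcal = 14.42 * 59.62 * 0.6833
kcal = 587.4756 kcal

587.4756 kcal


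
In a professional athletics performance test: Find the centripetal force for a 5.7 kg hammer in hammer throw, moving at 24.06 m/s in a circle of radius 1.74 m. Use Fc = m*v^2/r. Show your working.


Fc = m * v^2 / r
v^2 = 24.06^2 = 578.8836
Fc = 5.7 * 578.8836 / 1.74
Fc = 3299.6365 / 1.74 = 1896.3428 N

1896.3428 N


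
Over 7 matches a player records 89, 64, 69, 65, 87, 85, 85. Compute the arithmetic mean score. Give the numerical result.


Average = sum / n
Sum = 544
Average = 544 / 7 = 77.7143

77.7143


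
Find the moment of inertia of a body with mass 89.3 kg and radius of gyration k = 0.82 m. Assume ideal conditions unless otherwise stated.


I = m * k^2
I = 89.3 * 0.82^2
I = 89.3 * 0.6724 = 60.0453 kg*m^2

60.0453 kg*m^2


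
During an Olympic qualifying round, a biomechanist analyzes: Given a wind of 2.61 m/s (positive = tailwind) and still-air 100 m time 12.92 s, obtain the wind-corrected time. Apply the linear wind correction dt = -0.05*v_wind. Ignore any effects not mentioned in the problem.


dt = -0.05 * v_wind = -0.05 * 2.61 = -0.1305 s
t_corrected = t_still + dt = 12.92 + (-0.1305)
t_corrected = 12.7895 s

12.7895 s


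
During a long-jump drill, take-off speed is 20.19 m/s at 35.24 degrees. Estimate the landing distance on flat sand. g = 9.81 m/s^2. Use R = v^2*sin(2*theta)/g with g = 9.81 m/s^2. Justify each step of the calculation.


R = v^2 * sin(2*theta) / g
Convert angle to radians: theta = 35.24 deg = 0.6151 rad
sin(2*theta) = sin(1.2301) = 0.9425
R = 20.19^2 * 0.9425 / 9.81
R = 407.6361 * 0.9425 / 9.81 = 39.1649 m

39.1649 m


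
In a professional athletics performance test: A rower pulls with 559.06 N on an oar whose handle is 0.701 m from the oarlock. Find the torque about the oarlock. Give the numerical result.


tau = F * d
tau = 559.06 * 0.701
tau = 391.9011 N*m

391.9011 N*m


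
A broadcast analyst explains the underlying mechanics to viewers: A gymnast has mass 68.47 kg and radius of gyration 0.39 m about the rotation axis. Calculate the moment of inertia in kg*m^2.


I = m * k^2
I = 68.47 * 0.39^2
I = 68.47 * 0.1521 = 10.4143 kg*m^2

10.4143 kg*m^2


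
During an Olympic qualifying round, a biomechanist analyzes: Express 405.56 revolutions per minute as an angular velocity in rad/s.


omega = RPM * 2 * pi / 60
omega = 405.56 * 2 * 3.14159 / 60
omega = 2548.2086 / 60 = 42.4701 rad/s

42.4701 rad/s


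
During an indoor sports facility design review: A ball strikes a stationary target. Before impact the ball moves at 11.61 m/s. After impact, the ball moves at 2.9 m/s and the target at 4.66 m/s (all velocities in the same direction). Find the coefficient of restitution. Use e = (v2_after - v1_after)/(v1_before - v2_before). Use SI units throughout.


e = (v2_after - v1_after) / (v1_before - v2_before)
Numerator = 4.66 - 2.9 = 1.76
Denominator = 11.61 - 0 = 11.61
e = 1.76 / 11.61 = 0.1516

0.1516


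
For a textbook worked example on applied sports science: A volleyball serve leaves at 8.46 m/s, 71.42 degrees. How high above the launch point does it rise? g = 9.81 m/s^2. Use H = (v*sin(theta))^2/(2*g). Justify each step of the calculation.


H = (v*sin(theta))^2 / (2*g)
vy = v*sin(theta) = 8.46 * sin(71.42 deg) = 8.0191 m/s
H = vy^2 / (2*g) = 64.3054 / (2*9.81)
H = 64.3054 / 19.62 = 3.2775 m

3.2775 m


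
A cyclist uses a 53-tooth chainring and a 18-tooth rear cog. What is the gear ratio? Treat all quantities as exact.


GR = front_teeth / rear_teeth
GR = 53 / 18
GR = 2.9444

2.9444


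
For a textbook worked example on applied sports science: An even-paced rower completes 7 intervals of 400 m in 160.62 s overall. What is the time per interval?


Split time = total_time / n_laps = 160.62 / 7
Split time = 22.9457 s per lap

22.9457 s


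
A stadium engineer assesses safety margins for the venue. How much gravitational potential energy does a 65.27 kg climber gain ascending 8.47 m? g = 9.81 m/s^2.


PE = m * g * h
PE = 65.27 * 9.81 * 8.47
PE = 640.2987 * 8.47 = 5423.33 J

5423.33 J


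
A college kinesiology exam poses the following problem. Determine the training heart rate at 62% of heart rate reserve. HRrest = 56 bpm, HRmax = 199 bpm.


Target = HRrest + pct*(HRmax - HRrest)
Heart rate reserve = HRmax - HRrest = 199 - 56 = 143 bpm
Fraction = 62% = 0.62
Target = 56 + 0.62 * 143
Target = 56 + 88.66 = 144.66 bpm

144.66 bpm


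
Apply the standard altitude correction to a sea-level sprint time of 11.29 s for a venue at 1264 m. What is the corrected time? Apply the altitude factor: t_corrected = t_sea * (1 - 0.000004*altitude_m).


Correction factor = 1 - 0.000004 * 1264 = 0.994944
t_corrected = t_sea * factor = 11.29 * 0.994944
t_corrected = 11.2329 s

11.2329 s


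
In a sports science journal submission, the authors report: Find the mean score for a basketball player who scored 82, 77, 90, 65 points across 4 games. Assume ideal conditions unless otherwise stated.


Average = sum / n
Sum = 314
Average = 314 / 4 = 78.5

78.5


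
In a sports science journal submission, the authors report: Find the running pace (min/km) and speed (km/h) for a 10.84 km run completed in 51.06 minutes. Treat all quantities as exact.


Pace = time / distance = 51.06 min / 10.84 km = 4.7103 min/km
Speed = distance / time_in_hours = 10.84 / 0.851 hr
Speed = 12.738 km/h

4.7103 min/km, 12.738 km/h


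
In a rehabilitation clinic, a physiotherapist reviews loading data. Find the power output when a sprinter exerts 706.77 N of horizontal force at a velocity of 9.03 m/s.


P = F * v
P = 706.77 * 9.03
P = 6382.1331 W

6382.1331 W


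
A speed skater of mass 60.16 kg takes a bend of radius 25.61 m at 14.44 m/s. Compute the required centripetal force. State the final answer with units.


Fc = m * v^2 / r
v^2 = 14.44^2 = 208.5136
Fc = 60.16 * 208.5136 / 25.61
Fc = 12544.1782 / 25.61 = 489.8156 N

489.8156 N


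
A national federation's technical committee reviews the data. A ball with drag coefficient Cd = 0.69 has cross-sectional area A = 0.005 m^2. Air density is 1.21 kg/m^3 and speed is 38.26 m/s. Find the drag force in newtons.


Fd = 0.5 * Cd * rho * A * v^2
Fd = 0.5 * 0.69 * 1.21 * 0.005 * 38.26^2
v^2 = 1463.8276
Fd = 0.5 * 0.69 * 1.21 * 0.005 * 1463.8276 = 3.0554 N

3.0554 N


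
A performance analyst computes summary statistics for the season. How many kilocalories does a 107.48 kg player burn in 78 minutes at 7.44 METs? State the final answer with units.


kcal = MET * mass * time_hr
Convert time: 78 min = 1.3 hr
kcal = 7.44 * 107.48 * 1.3
kcal = 1039.5466 kcal

1039.5466 kcal


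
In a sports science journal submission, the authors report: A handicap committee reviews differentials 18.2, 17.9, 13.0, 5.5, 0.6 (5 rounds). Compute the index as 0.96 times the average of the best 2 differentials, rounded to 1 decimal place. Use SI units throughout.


All differentials: 18.2, 17.9, 13.0, 5.5, 0.6
Sorted: 0.6, 5.5, 13.0, 17.9, 18.2
Best 2: 0.6, 5.5
Average of best = 6.1 / 2 = 3.05
Raw index = 3.05 * 0.96 = 2.928
Handicap index = round(2.928, 1) = 2.9

2.9


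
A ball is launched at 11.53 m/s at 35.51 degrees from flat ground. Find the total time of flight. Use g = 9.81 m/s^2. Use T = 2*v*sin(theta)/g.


T = 2*v*sin(theta)/g
sin(theta) = sin(35.51 deg) = 0.5808
T = 2*11.53*0.5808 / 9.81
T = 13.3943 / 9.81 = 1.3654 s

1.3654 s


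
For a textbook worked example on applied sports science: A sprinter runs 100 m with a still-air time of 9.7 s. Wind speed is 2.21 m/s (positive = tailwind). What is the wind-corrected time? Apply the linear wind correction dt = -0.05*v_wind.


dt = -0.05 * v_wind = -0.05 * 2.21 = -0.1105 s
t_corrected = t_still + dt = 9.7 + (-0.1105)
t_corrected = 9.5895 s

9.5895 s


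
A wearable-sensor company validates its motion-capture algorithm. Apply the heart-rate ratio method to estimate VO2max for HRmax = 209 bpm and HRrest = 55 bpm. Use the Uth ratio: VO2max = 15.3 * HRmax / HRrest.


VO2max = 15.3 * HRmax / HRrest
VO2max = 15.3 * 209 / 55
VO2max = 3197.7 / 55 = 58.14 mL/kg/min

58.14 mL/kg/min


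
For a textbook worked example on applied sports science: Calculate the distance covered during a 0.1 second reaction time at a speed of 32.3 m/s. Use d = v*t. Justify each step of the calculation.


d = v * t
d = 32.3 * 0.1
d = 3.23 m

3.23 m


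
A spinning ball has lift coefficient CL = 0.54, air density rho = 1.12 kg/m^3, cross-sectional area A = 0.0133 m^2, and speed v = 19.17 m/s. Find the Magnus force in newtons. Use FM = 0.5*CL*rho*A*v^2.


FM = 0.5 * CL * rho * A * v^2
FM = 0.5 * 0.54 * 1.12 * 0.0133 * 19.17^2
v^2 = 367.4889
FM = 0.5 * 0.54 * 1.12 * 0.0133 * 367.4889 = 1.478 N

1.478 N


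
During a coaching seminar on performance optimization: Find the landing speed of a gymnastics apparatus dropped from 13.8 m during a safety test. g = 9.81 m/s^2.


v = sqrt(2 * g * h)
v = sqrt(2 * 9.81 * 13.8)
v = sqrt(270.756) = 16.4547 m/s

16.4547 m/s


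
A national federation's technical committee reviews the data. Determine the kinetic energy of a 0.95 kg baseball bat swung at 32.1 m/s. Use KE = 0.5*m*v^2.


KE = 0.5 * m * v^2
KE = 0.5 * 0.95 * 32.1^2
KE = 0.5 * 0.95 * 1030.41 = 489.4447 J

489.4447 J


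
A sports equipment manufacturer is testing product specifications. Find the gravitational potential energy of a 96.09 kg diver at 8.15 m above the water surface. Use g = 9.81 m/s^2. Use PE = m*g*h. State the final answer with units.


PE = m * g * h
PE = 96.09 * 9.81 * 8.15
PE = 942.6429 * 8.15 = 7682.5396 J

7682.5396 J


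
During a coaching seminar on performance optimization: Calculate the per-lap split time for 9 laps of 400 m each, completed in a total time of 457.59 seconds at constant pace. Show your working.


Split time = total_time / n_laps = 457.59 / 9
Split time = 50.8433 s per lap

50.8433 s


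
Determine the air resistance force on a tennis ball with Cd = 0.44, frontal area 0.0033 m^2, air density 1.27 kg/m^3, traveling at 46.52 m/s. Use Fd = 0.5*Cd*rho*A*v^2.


Fd = 0.5 * Cd * rho * A * v^2
Fd = 0.5 * 0.44 * 1.27 * 0.0033 * 46.52^2
v^2 = 2164.1104
Fd = 0.5 * 0.44 * 1.27 * 0.0033 * 2164.1104 = 1.9954 N

1.9954 N


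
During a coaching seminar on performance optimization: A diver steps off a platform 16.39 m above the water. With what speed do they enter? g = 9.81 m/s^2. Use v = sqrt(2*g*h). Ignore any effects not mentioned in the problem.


v = sqrt(2 * g * h)
v = sqrt(2 * 9.81 * 16.39)
v = sqrt(321.5718) = 17.9324 m/s

17.9324 m/s


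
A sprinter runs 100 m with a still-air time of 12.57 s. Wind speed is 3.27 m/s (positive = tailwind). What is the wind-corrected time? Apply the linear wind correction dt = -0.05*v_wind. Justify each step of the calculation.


dt = -0.05 * v_wind = -0.05 * 3.27 = -0.1635 s
t_corrected = t_still + dt = 12.57 + (-0.1635)
t_corrected = 12.4065 s

12.4065 s


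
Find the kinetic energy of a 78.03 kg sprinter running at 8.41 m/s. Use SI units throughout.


KE = 0.5 * m * v^2
KE = 0.5 * 78.03 * 8.41^2
KE = 0.5 * 78.03 * 70.7281 = 2759.4568 J

2759.4568 J


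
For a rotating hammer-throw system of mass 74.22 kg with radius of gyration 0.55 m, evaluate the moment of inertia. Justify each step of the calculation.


I = m * k^2
I = 74.22 * 0.55^2
I = 74.22 * 0.3025 = 22.4516 kg*m^2

22.4516 kg*m^2


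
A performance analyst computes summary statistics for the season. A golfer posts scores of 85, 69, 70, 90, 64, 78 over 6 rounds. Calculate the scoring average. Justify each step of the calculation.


Average = sum / n
Sum = 456
Average = 456 / 6 = 76

76


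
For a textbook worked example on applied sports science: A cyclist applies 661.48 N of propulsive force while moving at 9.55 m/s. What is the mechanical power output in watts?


P = F * v
P = 661.48 * 9.55
P = 6317.134 W

6317.134 W


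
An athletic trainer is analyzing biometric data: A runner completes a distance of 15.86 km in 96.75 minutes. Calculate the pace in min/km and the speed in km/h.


Pace = time / distance = 96.75 min / 15.86 km = 6.1003 min/km
Speed = distance / time_in_hours = 15.86 / 1.6125 hr
Speed = 9.8357 km/h

6.1003 min/km, 9.8357 km/h


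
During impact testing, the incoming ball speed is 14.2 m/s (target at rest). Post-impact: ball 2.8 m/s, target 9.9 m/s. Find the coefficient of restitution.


e = (v2_after - v1_after) / (v1_before - v2_before)
Numerator = 9.9 - 2.8 = 7.1
Denominator = 14.2 - 0 = 14.2
e = 7.1 / 14.2 = 0.5

0.5


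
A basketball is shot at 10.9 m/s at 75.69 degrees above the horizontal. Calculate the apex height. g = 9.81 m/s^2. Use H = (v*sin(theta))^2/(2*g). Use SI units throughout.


H = (v*sin(theta))^2 / (2*g)
vy = v*sin(theta) = 10.9 * sin(75.69 deg) = 10.5618 m/s
H = vy^2 / (2*g) = 111.5516 / (2*9.81)
H = 111.5516 / 19.62 = 5.6856 m

5.6856 m


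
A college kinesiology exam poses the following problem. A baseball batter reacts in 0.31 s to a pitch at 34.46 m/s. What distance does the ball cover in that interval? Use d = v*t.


d = v * t
d = 34.46 * 0.31
d = 10.6826 m

10.6826 m


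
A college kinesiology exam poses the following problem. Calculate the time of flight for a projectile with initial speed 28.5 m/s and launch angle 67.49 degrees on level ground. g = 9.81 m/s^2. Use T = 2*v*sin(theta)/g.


T = 2*v*sin(theta)/g
sin(theta) = sin(67.49 deg) = 0.9238
T = 2*28.5*0.9238 / 9.81
T = 52.6573 / 9.81 = 5.3677 s

5.3677 s


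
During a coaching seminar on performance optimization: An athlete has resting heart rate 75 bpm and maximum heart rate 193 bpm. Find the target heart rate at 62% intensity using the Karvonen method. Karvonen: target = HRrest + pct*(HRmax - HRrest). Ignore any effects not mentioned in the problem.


Target = HRrest + pct*(HRmax - HRrest)
Heart rate reserve = HRmax - HRrest = 193 - 75 = 118 bpm
Fraction = 62% = 0.62
Target = 75 + 0.62 * 118
Target = 75 + 73.16 = 148.16 bpm

148.16 bpm


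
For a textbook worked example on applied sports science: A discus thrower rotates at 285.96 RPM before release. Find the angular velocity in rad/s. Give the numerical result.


omega = RPM * 2 * pi / 60
omega = 285.96 * 2 * 3.14159 / 60
omega = 1796.7397 / 60 = 29.9457 rad/s

29.9457 rad/s


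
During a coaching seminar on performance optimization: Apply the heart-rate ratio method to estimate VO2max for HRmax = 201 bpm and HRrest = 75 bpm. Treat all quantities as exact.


VO2max = 15.3 * HRmax / HRrest
VO2max = 15.3 * 201 / 75
VO2max = 3075.3 / 75 = 41.004 mL/kg/min

41.004 mL/kg/min


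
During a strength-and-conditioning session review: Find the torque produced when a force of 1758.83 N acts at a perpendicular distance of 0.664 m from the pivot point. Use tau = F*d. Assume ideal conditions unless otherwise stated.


tau = F * d
tau = 1758.83 * 0.664
tau = 1167.8631 N*m

1167.8631 N*m


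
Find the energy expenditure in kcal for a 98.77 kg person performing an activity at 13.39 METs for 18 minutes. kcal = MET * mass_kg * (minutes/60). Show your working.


kcal = MET * mass * time_hr
Convert time: 18 min = 0.3 hr
kcal = 13.39 * 98.77 * 0.3
kcal = 396.7591 kcal

396.7591 kcal


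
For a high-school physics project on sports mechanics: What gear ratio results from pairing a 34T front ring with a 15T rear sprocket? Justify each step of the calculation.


GR = front_teeth / rear_teeth
GR = 34 / 15
GR = 2.2667

2.2667


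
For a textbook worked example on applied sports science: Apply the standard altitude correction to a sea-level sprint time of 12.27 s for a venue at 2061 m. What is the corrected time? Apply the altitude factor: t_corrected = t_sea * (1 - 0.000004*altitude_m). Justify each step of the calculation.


Correction factor = 1 - 0.000004 * 2061 = 0.991756
t_corrected = t_sea * factor = 12.27 * 0.991756
t_corrected = 12.1688 s

12.1688 s


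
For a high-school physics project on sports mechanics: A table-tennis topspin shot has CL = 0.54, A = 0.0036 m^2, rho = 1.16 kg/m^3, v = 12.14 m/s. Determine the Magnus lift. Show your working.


FM = 0.5 * CL * rho * A * v^2
FM = 0.5 * 0.54 * 1.16 * 0.0036 * 12.14^2
v^2 = 147.3796
FM = 0.5 * 0.54 * 1.16 * 0.0036 * 147.3796 = 0.1662 N

0.1662 N


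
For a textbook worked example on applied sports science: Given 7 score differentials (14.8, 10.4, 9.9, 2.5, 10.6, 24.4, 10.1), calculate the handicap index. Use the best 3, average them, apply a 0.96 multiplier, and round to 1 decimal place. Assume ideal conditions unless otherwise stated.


All differentials: 14.8, 10.4, 9.9, 2.5, 10.6, 24.4, 10.1
Sorted: 2.5, 9.9, 10.1, 10.4, 10.6, 14.8, 24.4
Best 3: 2.5, 9.9, 10.1
Average of best = 22.5 / 3 = 7.5
Raw index = 7.5 * 0.96 = 7.2
Handicap index = round(7.2, 1) = 7.2

7.2


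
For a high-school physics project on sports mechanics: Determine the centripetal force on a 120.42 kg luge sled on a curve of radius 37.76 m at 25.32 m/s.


Fc = m * v^2 / r
v^2 = 25.32^2 = 641.1024
Fc = 120.42 * 641.1024 / 37.76
Fc = 77201.551 / 37.76 = 2044.5326 N

2044.5326 N


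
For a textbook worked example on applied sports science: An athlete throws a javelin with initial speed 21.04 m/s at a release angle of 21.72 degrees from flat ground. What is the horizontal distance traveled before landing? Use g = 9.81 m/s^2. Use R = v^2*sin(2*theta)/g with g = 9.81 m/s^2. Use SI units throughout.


R = v^2 * sin(2*theta) / g
Convert angle to radians: theta = 21.72 deg = 0.3791 rad
sin(2*theta) = sin(0.7582) = 0.6876
R = 21.04^2 * 0.6876 / 9.81
R = 442.6816 * 0.6876 / 9.81 = 31.0281 m

31.0281 m


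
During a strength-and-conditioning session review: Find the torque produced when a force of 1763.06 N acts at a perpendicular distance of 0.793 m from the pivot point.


tau = F * d
tau = 1763.06 * 0.793
tau = 1398.1066 N*m

1398.1066 N*m


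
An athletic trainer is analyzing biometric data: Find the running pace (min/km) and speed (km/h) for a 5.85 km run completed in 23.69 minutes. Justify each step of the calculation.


Pace = time / distance = 23.69 min / 5.85 km = 4.0496 min/km
Speed = distance / time_in_hours = 5.85 / 0.3948 hr
Speed = 14.8164 km/h

4.0496 min/km, 14.8164 km/h


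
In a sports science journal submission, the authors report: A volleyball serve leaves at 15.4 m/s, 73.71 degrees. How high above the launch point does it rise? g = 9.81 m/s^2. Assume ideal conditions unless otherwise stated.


H = (v*sin(theta))^2 / (2*g)
vy = v*sin(theta) = 15.4 * sin(73.71 deg) = 14.7818 m/s
H = vy^2 / (2*g) = 218.5003 / (2*9.81)
H = 218.5003 / 19.62 = 11.1366 m

11.1366 m


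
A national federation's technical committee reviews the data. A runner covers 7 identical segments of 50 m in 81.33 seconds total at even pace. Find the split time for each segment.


Split time = total_time / n_laps = 81.33 / 7
Split time = 11.6186 s per lap

11.6186 s


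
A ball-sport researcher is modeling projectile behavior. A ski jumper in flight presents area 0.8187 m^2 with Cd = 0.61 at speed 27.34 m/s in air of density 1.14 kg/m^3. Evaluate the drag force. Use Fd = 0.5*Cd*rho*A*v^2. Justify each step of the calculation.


Fd = 0.5 * Cd * rho * A * v^2
Fd = 0.5 * 0.61 * 1.14 * 0.8187 * 27.34^2
v^2 = 747.4756
Fd = 0.5 * 0.61 * 1.14 * 0.8187 * 747.4756 = 212.7779 N

212.7779 N


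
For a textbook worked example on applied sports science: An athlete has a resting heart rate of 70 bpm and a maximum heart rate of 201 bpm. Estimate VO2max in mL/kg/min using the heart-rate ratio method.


VO2max = 15.3 * HRmax / HRrest
VO2max = 15.3 * 201 / 70
VO2max = 3075.3 / 70 = 43.9329 mL/kg/min

43.9329 mL/kg/min


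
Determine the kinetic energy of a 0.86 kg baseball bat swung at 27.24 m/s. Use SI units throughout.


KE = 0.5 * m * v^2
KE = 0.5 * 0.86 * 27.24^2
KE = 0.5 * 0.86 * 742.0176 = 319.0676 J

319.0676 J


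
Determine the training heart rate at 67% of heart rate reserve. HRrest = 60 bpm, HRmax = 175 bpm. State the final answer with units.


Target = HRrest + pct*(HRmax - HRrest)
Heart rate reserve = HRmax - HRrest = 175 - 60 = 115 bpm
Fraction = 67% = 0.67
Target = 60 + 0.67 * 115
Target = 60 + 77.05 = 137.05 bpm

137.05 bpm


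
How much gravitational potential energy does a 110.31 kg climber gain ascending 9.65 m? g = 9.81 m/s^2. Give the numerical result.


PE = m * g * h
PE = 110.31 * 9.81 * 9.65
PE = 1082.1411 * 9.65 = 10442.6616 J

10442.6616 J


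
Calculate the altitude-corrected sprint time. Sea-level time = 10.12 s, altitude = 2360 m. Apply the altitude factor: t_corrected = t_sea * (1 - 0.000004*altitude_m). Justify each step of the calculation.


Correction factor = 1 - 0.000004 * 2360 = 0.99056
t_corrected = t_sea * factor = 10.12 * 0.99056
t_corrected = 10.0245 s

10.0245 s


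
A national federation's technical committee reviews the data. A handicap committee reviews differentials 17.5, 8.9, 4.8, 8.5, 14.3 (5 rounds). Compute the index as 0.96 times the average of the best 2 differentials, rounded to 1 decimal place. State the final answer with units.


All differentials: 17.5, 8.9, 4.8, 8.5, 14.3
Sorted: 4.8, 8.5, 8.9, 14.3, 17.5
Best 2: 4.8, 8.5
Average of best = 13.3 / 2 = 6.65
Raw index = 6.65 * 0.96 = 6.384
Handicap index = round(6.384, 1) = 6.4

6.4


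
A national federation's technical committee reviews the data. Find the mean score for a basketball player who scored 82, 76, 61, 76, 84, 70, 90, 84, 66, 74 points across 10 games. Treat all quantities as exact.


Average = sum / n
Sum = 763
Average = 763 / 10 = 76.3

76.3


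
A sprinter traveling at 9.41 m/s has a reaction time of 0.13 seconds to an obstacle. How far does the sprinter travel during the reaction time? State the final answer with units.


d = v * t
d = 9.41 * 0.13
d = 1.2233 m

1.2233 m


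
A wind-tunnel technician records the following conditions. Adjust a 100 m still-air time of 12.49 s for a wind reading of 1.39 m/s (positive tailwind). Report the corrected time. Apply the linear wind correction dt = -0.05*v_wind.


dt = -0.05 * v_wind = -0.05 * 1.39 = -0.0695 s
t_corrected = t_still + dt = 12.49 + (-0.0695)
t_corrected = 12.4205 s

12.4205 s


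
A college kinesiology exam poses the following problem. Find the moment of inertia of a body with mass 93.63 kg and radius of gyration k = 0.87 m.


I = m * k^2
I = 93.63 * 0.87^2
I = 93.63 * 0.7569 = 70.8685 kg*m^2

70.8685 kg*m^2


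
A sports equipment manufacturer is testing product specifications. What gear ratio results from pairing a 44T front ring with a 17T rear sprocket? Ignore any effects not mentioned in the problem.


GR = front_teeth / rear_teeth
GR = 44 / 17
GR = 2.5882

2.5882


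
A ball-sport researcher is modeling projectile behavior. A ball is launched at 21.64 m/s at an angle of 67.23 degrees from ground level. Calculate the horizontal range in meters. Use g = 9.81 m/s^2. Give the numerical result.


R = v^2 * sin(2*theta) / g
Convert angle to radians: theta = 67.23 deg = 1.1734 rad
sin(2*theta) = sin(2.3468) = 0.7137
R = 21.64^2 * 0.7137 / 9.81
R = 468.2896 * 0.7137 / 9.81 = 34.071 m

34.071 m


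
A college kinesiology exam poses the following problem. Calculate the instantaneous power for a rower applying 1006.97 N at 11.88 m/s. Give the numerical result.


P = F * v
P = 1006.97 * 11.88
P = 11962.8036 W

11962.8036 W


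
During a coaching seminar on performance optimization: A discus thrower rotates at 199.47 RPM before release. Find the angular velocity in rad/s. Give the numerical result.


omega = RPM * 2 * pi / 60
omega = 199.47 * 2 * 3.14159 / 60
omega = 1253.307 / 60 = 20.8884 rad/s

20.8884 rad/s


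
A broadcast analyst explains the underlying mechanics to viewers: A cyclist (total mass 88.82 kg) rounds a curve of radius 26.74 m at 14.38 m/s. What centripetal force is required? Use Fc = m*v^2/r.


Fc = m * v^2 / r
v^2 = 14.38^2 = 206.7844
Fc = 88.82 * 206.7844 / 26.74
Fc = 18366.5904 / 26.74 = 686.8583 N

686.8583 N


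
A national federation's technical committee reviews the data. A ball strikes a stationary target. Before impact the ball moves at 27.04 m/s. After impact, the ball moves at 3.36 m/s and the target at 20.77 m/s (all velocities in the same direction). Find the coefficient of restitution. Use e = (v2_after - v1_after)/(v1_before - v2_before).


e = (v2_after - v1_after) / (v1_before - v2_before)
Numerator = 20.77 - 3.36 = 17.41
Denominator = 27.04 - 0 = 27.04
e = 17.41 / 27.04 = 0.6439

0.6439


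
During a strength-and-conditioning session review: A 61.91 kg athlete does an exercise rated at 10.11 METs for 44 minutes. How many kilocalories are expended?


kcal = MET * mass * time_hr
Convert time: 44 min = 0.7333 hr
kcal = 10.11 * 61.91 * 0.7333
kcal = 459.0007 kcal

459.0007 kcal


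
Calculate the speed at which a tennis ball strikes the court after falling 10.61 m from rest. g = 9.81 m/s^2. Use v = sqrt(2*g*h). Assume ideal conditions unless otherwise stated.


v = sqrt(2 * g * h)
v = sqrt(2 * 9.81 * 10.61)
v = sqrt(208.1682) = 14.428 m/s

14.428 m/s


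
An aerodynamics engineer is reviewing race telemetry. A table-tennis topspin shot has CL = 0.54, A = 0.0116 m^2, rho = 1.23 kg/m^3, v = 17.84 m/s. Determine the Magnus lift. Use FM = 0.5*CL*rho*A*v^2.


FM = 0.5 * CL * rho * A * v^2
FM = 0.5 * 0.54 * 1.23 * 0.0116 * 17.84^2
v^2 = 318.2656
FM = 0.5 * 0.54 * 1.23 * 0.0116 * 318.2656 = 1.2261 N

1.2261 N


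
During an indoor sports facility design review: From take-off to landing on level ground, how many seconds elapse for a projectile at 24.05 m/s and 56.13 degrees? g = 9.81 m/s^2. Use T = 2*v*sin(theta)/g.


T = 2*v*sin(theta)/g
sin(theta) = sin(56.13 deg) = 0.8303
T = 2*24.05*0.8303 / 9.81
T = 39.9376 / 9.81 = 4.0711 s

4.0711 s


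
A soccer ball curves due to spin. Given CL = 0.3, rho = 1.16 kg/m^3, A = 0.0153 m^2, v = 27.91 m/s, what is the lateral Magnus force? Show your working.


FM = 0.5 * CL * rho * A * v^2
FM = 0.5 * 0.3 * 1.16 * 0.0153 * 27.91^2
v^2 = 778.9681
FM = 0.5 * 0.3 * 1.16 * 0.0153 * 778.9681 = 2.0738 N

2.0738 N


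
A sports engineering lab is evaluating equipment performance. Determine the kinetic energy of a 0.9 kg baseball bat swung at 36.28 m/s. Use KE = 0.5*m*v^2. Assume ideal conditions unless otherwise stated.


KE = 0.5 * m * v^2
KE = 0.5 * 0.9 * 36.28^2
KE = 0.5 * 0.9 * 1316.2384 = 592.3073 J

592.3073 J


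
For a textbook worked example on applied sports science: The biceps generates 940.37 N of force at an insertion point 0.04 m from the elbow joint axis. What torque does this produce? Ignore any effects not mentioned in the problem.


tau = F * d
tau = 940.37 * 0.04
tau = 37.6148 N*m

37.6148 N*m


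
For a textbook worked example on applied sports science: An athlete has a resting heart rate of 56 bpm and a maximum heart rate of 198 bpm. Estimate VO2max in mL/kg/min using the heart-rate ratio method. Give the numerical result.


VO2max = 15.3 * HRmax / HRrest
VO2max = 15.3 * 198 / 56
VO2max = 3029.4 / 56 = 54.0964 mL/kg/min

54.0964 mL/kg/min


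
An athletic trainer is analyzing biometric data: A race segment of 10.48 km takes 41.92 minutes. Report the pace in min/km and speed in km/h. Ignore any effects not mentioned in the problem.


Pace = time / distance = 41.92 min / 10.48 km = 4 min/km
Speed = distance / time_in_hours = 10.48 / 0.6987 hr
Speed = 15 km/h

4 min/km, 15 km/h


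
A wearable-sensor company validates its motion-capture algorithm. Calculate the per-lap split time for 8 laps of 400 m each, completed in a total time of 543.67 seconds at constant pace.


Split time = total_time / n_laps = 543.67 / 8
Split time = 67.9587 s per lap

67.9587 s


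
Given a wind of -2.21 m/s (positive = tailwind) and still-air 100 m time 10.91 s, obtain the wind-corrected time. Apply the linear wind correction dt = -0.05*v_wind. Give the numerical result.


dt = -0.05 * v_wind = -0.05 * -2.21 = 0.1105 s
t_corrected = t_still + dt = 10.91 + (0.1105)
t_corrected = 11.0205 s

11.0205 s


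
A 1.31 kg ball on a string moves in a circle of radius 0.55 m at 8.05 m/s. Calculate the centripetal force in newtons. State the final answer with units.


Fc = m * v^2 / r
v^2 = 8.05^2 = 64.8025
Fc = 1.31 * 64.8025 / 0.55
Fc = 84.8913 / 0.55 = 154.3478 N

154.3478 N


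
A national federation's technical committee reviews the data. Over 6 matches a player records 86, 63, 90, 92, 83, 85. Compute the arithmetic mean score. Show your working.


Average = sum / n
Sum = 499
Average = 499 / 6 = 83.1667

83.1667


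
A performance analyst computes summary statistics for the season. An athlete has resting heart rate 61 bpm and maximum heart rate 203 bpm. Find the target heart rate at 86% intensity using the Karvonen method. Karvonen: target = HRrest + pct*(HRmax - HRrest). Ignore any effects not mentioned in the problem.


Target = HRrest + pct*(HRmax - HRrest)
Heart rate reserve = HRmax - HRrest = 203 - 61 = 142 bpm
Fraction = 86% = 0.86
Target = 61 + 0.86 * 142
Target = 61 + 122.12 = 183.12 bpm

183.12 bpm


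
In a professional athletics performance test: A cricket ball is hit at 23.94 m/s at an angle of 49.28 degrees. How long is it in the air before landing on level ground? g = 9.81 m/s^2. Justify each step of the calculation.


T = 2*v*sin(theta)/g
sin(theta) = sin(49.28 deg) = 0.7579
T = 2*23.94*0.7579 / 9.81
T = 36.2886 / 9.81 = 3.6991 s

3.6991 s


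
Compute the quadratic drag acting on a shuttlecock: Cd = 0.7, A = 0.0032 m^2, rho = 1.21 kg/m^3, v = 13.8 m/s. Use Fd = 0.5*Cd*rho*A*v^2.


Fd = 0.5 * Cd * rho * A * v^2
Fd = 0.5 * 0.7 * 1.21 * 0.0032 * 13.8^2
v^2 = 190.44
Fd = 0.5 * 0.7 * 1.21 * 0.0032 * 190.44 = 0.2581 N

0.2581 N


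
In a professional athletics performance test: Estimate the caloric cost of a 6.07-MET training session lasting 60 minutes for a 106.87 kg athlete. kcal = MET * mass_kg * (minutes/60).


kcal = MET * mass * time_hr
Convert time: 60 min = 1 hr
kcal = 6.07 * 106.87 * 1
kcal = 648.7009 kcal

648.7009 kcal


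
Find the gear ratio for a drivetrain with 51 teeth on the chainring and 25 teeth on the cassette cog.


GR = front_teeth / rear_teeth
GR = 51 / 25
GR = 2.04

2.04


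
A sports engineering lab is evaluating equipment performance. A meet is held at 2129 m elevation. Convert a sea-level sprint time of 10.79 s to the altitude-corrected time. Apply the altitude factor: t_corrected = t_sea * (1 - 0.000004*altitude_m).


Correction factor = 1 - 0.000004 * 2129 = 0.991484
t_corrected = t_sea * factor = 10.79 * 0.991484
t_corrected = 10.6981 s

10.6981 s


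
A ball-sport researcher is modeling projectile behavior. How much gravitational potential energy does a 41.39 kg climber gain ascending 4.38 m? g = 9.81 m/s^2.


PE = m * g * h
PE = 41.39 * 9.81 * 4.38
PE = 406.0359 * 4.38 = 1778.4372 J

1778.4372 J


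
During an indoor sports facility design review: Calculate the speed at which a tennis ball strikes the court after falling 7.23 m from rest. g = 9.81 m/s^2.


v = sqrt(2 * g * h)
v = sqrt(2 * 9.81 * 7.23)
v = sqrt(141.8526) = 11.9102 m/s

11.9102 m/s


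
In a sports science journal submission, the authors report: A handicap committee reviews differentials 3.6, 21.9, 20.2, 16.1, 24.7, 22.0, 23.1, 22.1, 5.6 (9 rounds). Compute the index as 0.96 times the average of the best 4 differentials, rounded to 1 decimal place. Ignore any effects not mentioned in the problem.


All differentials: 3.6, 21.9, 20.2, 16.1, 24.7, 22.0, 23.1, 22.1, 5.6
Sorted: 3.6, 5.6, 16.1, 20.2, 21.9, 22.0, 22.1, 23.1, 24.7
Best 4: 3.6, 5.6, 16.1, 20.2
Average of best = 45.5 / 4 = 11.375
Raw index = 11.375 * 0.96 = 10.92
Handicap index = round(10.92, 1) = 10.9

10.9


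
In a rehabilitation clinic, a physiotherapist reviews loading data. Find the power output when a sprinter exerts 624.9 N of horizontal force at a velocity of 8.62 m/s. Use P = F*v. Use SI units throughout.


P = F * v
P = 624.9 * 8.62
P = 5386.638 W

5386.638 W


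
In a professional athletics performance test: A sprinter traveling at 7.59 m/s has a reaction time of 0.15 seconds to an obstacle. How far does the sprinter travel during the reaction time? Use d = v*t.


d = v * t
d = 7.59 * 0.15
d = 1.1385 m

1.1385 m


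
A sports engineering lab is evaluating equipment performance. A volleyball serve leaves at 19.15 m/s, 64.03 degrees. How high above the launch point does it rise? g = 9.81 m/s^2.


H = (v*sin(theta))^2 / (2*g)
vy = v*sin(theta) = 19.15 * sin(64.03 deg) = 17.2163 m/s
H = vy^2 / (2*g) = 296.401 / (2*9.81)
H = 296.401 / 19.62 = 15.1071 m

15.1071 m


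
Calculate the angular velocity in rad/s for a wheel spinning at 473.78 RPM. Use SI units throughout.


omega = RPM * 2 * pi / 60
omega = 473.78 * 2 * 3.14159 / 60
omega = 2976.8475 / 60 = 49.6141 rad/s

49.6141 rad/s


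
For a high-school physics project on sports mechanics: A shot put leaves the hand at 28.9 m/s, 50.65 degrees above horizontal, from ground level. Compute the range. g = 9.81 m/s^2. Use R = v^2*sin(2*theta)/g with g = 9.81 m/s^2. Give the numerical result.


R = v^2 * sin(2*theta) / g
Convert angle to radians: theta = 50.65 deg = 0.884 rad
sin(2*theta) = sin(1.768) = 0.9806
R = 28.9^2 * 0.9806 / 9.81
R = 835.21 * 0.9806 / 9.81 = 83.4882 m

83.4882 m


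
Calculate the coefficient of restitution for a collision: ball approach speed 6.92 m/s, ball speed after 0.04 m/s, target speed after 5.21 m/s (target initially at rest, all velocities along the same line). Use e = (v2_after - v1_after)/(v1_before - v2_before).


e = (v2_after - v1_after) / (v1_before - v2_before)
Numerator = 5.21 - 0.04 = 5.17
Denominator = 6.92 - 0 = 6.92
e = 5.17 / 6.92 = 0.7471

0.7471


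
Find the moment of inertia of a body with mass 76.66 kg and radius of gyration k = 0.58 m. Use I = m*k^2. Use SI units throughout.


I = m * k^2
I = 76.66 * 0.58^2
I = 76.66 * 0.3364 = 25.7884 kg*m^2

25.7884 kg*m^2


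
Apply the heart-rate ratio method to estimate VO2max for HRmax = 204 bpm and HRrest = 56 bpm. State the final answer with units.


VO2max = 15.3 * HRmax / HRrest
VO2max = 15.3 * 204 / 56
VO2max = 3121.2 / 56 = 55.7357 mL/kg/min

55.7357 mL/kg/min


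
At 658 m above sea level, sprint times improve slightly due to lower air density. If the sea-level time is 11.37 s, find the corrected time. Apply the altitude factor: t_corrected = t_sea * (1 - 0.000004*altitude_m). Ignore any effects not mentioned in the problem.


Correction factor = 1 - 0.000004 * 658 = 0.997368
t_corrected = t_sea * factor = 11.37 * 0.997368
t_corrected = 11.3401 s

11.3401 s


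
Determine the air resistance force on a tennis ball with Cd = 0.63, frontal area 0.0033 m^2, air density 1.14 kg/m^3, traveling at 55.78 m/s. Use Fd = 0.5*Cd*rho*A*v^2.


Fd = 0.5 * Cd * rho * A * v^2
Fd = 0.5 * 0.63 * 1.14 * 0.0033 * 55.78^2
v^2 = 3111.4084
Fd = 0.5 * 0.63 * 1.14 * 0.0033 * 3111.4084 = 3.6871 N

3.6871 N
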